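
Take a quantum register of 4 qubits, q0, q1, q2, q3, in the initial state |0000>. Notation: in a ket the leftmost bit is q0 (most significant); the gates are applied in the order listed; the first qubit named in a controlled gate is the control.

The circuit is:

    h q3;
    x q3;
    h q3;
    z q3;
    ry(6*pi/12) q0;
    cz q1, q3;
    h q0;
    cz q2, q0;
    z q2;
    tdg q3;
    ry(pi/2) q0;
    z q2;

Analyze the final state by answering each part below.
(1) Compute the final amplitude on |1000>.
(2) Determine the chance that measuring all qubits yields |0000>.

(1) The amplitude on |1000> is sqrt(2)/2.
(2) A full measurement returns |0000> with probability 1/2.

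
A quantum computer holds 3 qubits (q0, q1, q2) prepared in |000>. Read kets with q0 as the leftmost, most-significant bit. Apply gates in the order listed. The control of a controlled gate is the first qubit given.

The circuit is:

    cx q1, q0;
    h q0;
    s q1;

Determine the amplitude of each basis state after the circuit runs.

After the circuit, the state carries amplitude sqrt(2)/2 on |000>, sqrt(2)/2 on |100>, and 0 on every other basis state.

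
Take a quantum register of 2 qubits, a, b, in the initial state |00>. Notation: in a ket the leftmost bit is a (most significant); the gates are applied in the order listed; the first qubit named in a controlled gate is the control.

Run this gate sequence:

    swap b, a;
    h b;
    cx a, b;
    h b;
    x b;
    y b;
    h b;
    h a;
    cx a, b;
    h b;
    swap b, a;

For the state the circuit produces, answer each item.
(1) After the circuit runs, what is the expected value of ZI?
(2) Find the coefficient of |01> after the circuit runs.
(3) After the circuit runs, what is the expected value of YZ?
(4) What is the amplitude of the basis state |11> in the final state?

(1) In the final state, ZI has expectation 1.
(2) |01> carries amplitude -sqrt(2)*I/2 in the final state.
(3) In the final state, YZ has expectation 0.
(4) |11> carries amplitude 0 in the final state.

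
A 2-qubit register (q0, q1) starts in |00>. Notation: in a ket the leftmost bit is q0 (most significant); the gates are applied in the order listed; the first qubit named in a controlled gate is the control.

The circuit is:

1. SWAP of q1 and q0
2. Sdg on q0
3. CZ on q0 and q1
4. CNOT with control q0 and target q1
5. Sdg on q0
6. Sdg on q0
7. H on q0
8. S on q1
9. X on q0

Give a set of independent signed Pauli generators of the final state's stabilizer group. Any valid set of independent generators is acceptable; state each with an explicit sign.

The final state is stabilized by the group generated by +XI, +IZ; other independent generating sets are equally valid.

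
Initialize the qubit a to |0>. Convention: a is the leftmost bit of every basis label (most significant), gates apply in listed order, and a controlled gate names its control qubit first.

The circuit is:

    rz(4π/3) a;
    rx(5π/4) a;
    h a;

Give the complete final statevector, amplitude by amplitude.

After the circuit, the state carries amplitude sqrt(2)*(sqrt(2 - sqrt(2))*exp(I*pi/3) + sqrt(sqrt(2) + 2)*exp(5*I*pi/6))/4 on |0>, sqrt(2)*(-sqrt(sqrt(2) + 2)*exp(5*I*pi/6) + sqrt(2 - sqrt(2))*exp(I*pi/3))/4 on |1>.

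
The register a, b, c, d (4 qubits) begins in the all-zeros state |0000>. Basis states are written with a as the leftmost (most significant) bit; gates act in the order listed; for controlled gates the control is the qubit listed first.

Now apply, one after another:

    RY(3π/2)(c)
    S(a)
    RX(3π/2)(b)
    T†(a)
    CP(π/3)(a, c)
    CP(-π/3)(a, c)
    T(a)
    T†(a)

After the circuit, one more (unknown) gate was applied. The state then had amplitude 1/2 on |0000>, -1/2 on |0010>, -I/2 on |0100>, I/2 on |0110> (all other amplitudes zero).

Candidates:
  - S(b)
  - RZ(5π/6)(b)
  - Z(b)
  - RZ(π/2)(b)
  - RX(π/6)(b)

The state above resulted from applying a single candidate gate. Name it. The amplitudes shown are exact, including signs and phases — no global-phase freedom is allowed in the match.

The unique candidate consistent with the amplitudes is Z(b). Key observation: the block from step 4 through step 7 cancels to the identity and can be dropped.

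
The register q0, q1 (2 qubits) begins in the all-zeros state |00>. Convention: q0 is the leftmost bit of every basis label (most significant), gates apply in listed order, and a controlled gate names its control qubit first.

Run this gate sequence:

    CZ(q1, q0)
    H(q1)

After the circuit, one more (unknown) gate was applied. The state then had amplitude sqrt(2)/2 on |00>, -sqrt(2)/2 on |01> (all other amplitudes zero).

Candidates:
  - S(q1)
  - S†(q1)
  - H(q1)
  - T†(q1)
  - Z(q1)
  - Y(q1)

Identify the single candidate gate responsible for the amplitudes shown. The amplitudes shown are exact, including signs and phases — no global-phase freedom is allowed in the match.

The unique candidate consistent with the amplitudes is Z(q1).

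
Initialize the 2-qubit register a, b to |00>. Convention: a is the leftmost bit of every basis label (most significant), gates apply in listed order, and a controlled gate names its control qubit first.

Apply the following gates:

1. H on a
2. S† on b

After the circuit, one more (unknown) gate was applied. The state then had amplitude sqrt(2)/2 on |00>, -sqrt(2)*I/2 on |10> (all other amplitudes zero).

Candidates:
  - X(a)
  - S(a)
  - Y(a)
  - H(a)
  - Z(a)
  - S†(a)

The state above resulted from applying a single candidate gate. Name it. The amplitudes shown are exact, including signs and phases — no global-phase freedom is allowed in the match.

The applied gate was S†(a).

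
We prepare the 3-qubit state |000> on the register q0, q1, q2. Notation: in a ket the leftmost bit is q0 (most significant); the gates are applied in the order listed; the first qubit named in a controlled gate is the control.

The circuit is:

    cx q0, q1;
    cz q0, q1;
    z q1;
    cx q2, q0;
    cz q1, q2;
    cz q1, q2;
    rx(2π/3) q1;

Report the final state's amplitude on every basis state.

The final amplitudes are 1/2 on |000>, -sqrt(3)*I/2 on |010>, and 0 on every other basis state. Key observation: the block from step 5 through step 6 cancels to the identity and can be dropped.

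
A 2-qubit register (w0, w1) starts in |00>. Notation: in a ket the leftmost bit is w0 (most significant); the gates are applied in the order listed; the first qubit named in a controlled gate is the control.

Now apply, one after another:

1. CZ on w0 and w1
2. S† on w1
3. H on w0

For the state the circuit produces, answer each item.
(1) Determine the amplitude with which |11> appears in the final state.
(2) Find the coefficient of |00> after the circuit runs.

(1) |11> carries amplitude 0 in the final state.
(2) The final state's coefficient on |00> equals sqrt(2)/2.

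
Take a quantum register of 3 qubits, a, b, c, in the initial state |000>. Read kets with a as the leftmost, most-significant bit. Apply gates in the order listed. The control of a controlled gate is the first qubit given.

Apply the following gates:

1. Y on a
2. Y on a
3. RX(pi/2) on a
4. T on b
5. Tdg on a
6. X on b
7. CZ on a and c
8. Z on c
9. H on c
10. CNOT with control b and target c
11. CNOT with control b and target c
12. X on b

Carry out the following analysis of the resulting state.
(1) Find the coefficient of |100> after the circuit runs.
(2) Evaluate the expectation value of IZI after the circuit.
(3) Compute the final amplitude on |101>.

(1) The amplitude on |100> is -exp(I*pi/4)/2. Key observation: gates 10-11 undo each other exactly, leaving only the rest of the circuit to track.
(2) The expectation value of IZI is 1.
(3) The final state's coefficient on |101> equals -exp(I*pi/4)/2.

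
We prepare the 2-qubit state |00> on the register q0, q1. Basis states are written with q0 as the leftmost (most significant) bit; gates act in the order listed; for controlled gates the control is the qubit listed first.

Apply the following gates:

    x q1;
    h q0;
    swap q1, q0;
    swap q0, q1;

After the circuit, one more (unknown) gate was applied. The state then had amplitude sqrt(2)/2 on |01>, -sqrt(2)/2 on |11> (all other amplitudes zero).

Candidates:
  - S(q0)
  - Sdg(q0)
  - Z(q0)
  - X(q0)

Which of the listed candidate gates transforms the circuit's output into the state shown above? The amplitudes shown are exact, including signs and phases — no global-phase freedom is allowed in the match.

It was Z(q0) that produced the state shown.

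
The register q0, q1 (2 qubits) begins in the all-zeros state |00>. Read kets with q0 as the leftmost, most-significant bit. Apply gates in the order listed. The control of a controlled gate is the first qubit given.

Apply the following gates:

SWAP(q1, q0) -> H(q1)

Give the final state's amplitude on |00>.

The final state's coefficient on |00> equals sqrt(2)/2.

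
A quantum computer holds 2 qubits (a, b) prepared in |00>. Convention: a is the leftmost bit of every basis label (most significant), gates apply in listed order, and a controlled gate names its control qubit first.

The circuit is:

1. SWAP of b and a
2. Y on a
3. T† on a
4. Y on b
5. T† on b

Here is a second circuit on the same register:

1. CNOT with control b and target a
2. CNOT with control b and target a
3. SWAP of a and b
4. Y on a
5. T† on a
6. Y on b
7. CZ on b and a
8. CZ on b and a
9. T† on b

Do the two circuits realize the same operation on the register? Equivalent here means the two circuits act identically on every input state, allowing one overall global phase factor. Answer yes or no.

Yes, they are equivalent — the unitaries differ by at most a global phase.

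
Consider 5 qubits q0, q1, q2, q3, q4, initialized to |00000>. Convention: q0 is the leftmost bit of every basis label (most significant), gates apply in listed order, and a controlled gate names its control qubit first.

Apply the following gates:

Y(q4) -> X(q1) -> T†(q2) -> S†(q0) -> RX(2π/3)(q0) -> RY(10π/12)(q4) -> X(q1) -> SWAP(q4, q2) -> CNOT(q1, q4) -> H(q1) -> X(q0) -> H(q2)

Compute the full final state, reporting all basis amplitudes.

The final amplitudes are -sqrt(6)/8 on |00000>, -3*sqrt(2)/8 on |00100>, -sqrt(6)/8 on |01000>, -3*sqrt(2)/8 on |01100>, -sqrt(2)*I/8 on |10000>, -sqrt(6)*I/8 on |10100>, -sqrt(2)*I/8 on |11000>, -sqrt(6)*I/8 on |11100>, and 0 on every other basis state.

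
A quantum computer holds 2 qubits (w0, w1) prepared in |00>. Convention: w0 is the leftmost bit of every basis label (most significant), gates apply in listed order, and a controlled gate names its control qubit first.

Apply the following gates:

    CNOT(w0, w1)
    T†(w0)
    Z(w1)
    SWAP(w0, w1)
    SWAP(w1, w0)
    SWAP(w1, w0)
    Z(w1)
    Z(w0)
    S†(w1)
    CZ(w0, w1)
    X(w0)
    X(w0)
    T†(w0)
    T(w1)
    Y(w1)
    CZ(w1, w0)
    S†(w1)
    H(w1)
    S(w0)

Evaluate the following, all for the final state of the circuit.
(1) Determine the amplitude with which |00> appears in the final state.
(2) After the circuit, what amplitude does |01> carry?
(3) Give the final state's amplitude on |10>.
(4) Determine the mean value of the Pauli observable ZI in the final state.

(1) |00> carries amplitude sqrt(2)/2 in the final state.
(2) The amplitude on |01> is -sqrt(2)/2.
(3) The final state's coefficient on |10> equals 0.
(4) The observable ZI averages to 1.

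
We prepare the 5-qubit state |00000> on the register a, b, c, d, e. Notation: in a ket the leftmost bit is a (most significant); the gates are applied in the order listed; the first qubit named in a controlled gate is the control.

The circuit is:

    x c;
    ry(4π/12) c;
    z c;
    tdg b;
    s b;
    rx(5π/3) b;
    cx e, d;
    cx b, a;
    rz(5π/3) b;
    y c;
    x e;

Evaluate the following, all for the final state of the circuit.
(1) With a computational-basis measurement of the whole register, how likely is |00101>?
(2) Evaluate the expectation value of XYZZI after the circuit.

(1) The probability of measuring |00101> is 3/16.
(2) In the final state, XYZZI has expectation sqrt(3)/8.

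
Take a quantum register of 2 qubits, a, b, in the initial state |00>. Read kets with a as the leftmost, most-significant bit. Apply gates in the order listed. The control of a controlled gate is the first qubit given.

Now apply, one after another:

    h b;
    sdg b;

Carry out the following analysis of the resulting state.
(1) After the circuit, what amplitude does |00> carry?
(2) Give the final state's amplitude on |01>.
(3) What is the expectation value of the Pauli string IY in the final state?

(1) The amplitude on |00> is sqrt(2)/2.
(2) The final state's coefficient on |01> equals -sqrt(2)*I/2.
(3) The observable IY averages to -1.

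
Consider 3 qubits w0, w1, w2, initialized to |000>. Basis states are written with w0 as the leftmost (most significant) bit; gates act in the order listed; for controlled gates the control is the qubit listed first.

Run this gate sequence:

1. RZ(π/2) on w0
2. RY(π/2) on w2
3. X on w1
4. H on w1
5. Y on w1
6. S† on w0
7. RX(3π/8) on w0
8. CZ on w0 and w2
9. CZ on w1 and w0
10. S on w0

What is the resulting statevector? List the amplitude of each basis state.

The resulting statevector has amplitude exp(I*pi/4)*cos(3*pi/16)/2 on |000>, exp(I*pi/4)*cos(3*pi/16)/2 on |001>, exp(I*pi/4)*cos(3*pi/16)/2 on |010>, exp(I*pi/4)*cos(3*pi/16)/2 on |011>, exp(I*pi/4)*sin(3*pi/16)/2 on |100>, -exp(I*pi/4)*sin(3*pi/16)/2 on |101>, -exp(I*pi/4)*sin(3*pi/16)/2 on |110>, exp(I*pi/4)*sin(3*pi/16)/2 on |111>.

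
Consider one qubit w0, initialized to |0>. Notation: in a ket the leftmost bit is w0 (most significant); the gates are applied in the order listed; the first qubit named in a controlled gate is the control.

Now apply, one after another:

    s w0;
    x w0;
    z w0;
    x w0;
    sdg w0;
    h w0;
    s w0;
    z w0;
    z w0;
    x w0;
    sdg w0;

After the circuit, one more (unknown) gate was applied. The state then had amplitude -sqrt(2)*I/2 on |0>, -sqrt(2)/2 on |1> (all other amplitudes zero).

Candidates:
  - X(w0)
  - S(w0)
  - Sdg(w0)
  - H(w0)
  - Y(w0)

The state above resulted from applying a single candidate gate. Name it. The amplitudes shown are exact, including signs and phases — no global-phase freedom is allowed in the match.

It was S(w0) that produced the state shown.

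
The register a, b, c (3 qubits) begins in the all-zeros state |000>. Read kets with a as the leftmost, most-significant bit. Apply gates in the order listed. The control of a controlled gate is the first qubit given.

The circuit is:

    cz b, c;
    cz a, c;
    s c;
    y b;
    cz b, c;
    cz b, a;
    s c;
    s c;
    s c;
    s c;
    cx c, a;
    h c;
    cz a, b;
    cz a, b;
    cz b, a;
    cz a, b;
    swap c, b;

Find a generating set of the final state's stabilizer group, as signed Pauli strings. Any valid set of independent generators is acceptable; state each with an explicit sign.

One valid set of independent stabilizer generators is +IXI, +ZII, -IIZ (any independent generating set of the same group is equally correct). Key observation: the block from step 7 through step 10 cancels to the identity and can be dropped.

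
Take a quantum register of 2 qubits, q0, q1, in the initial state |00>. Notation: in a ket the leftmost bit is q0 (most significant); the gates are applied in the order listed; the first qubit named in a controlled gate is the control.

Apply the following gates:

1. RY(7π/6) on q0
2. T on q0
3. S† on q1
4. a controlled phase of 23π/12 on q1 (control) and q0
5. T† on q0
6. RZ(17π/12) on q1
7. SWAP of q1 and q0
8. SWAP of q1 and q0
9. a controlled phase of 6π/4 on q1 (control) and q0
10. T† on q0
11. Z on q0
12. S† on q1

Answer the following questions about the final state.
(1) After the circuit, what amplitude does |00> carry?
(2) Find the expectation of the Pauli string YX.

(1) |00> carries amplitude (-sqrt(2) + sqrt(6))*exp(7*I*pi/24)/4 in the final state. Key observation: steps 7-8 multiply out to the identity, so the circuit reduces to the remaining gates.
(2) The expectation value of YX is 0.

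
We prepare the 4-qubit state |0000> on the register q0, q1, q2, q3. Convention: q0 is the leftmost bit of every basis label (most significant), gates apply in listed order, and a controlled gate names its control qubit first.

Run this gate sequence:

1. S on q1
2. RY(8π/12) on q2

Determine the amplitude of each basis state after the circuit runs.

The resulting statevector has amplitude 1/2 on |0000>, sqrt(3)/2 on |0010>, and 0 on every other basis state.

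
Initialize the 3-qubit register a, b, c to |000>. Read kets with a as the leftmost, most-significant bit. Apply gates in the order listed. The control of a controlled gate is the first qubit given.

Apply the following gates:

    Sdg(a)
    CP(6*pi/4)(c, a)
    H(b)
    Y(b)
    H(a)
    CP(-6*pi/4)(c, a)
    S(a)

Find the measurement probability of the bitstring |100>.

The probability of measuring |100> is 1/4.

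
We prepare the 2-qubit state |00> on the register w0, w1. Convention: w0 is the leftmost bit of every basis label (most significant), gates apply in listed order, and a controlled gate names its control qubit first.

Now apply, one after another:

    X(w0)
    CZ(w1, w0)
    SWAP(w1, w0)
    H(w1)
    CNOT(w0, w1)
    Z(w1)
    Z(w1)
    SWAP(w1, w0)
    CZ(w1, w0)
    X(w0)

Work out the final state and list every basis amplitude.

The final amplitudes are -sqrt(2)/2 on |00>, 0 on |01>, sqrt(2)/2 on |10>, 0 on |11>.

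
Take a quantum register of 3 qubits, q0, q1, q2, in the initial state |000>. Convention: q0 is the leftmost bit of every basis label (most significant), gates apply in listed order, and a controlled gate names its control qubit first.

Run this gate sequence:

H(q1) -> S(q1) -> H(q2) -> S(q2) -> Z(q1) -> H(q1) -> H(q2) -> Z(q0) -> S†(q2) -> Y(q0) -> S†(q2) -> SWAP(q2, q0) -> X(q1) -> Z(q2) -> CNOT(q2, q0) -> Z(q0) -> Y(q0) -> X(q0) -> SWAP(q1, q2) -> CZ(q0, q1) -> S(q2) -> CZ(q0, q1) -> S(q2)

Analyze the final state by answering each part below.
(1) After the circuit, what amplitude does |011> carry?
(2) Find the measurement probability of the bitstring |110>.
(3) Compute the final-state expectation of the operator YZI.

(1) The final state's coefficient on |011> equals -I/2.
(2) The probability of measuring |110> is 1/4.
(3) In the final state, YZI has expectation 1.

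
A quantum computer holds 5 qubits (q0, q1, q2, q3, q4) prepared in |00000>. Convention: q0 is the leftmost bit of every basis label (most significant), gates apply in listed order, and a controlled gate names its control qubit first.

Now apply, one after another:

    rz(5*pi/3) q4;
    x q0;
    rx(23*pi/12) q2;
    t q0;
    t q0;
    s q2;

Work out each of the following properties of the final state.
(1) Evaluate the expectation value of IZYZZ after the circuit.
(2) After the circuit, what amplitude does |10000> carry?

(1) In the final state, IZYZZ has expectation 0.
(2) The final state's coefficient on |10000> equals (sqrt(2 - sqrt(2))/4 + sqrt(3*sqrt(2) + 6)/4)*exp(2*I*pi/3).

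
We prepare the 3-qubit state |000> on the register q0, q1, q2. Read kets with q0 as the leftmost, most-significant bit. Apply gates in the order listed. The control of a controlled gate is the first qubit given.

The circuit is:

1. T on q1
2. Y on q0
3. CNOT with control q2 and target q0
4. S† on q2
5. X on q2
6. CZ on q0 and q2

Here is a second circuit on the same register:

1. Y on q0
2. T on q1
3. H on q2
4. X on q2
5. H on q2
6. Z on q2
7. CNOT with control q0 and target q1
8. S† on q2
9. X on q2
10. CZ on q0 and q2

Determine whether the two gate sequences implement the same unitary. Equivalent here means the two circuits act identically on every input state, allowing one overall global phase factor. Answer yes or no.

No: there is an input state on which the two circuits produce genuinely different outputs (not merely differing by a phase).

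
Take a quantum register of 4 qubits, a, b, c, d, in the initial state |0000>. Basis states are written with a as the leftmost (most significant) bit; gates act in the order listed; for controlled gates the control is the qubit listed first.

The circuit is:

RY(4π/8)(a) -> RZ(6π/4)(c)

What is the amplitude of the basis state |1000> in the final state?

|1000> carries amplitude -sqrt(2)*exp(I*pi/4)/2 in the final state.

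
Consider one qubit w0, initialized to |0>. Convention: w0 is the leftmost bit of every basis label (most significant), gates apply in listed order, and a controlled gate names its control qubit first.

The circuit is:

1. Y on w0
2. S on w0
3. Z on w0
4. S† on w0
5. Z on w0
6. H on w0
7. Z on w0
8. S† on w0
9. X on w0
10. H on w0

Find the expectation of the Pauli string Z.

In the final state, Z has expectation 0.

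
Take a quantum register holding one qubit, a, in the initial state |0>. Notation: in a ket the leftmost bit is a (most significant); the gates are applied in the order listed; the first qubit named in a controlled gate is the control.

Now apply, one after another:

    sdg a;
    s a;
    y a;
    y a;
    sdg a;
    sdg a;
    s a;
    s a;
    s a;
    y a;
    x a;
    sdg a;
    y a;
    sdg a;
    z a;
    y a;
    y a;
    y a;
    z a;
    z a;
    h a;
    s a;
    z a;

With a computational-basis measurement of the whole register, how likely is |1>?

A full measurement returns |1> with probability 1/2.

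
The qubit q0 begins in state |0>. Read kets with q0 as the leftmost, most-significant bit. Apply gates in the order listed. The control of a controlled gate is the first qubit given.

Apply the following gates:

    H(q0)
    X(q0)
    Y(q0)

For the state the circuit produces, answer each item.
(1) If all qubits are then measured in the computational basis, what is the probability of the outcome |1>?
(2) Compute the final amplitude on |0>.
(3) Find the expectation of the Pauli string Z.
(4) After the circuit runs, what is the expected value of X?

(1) A full measurement returns |1> with probability 1/2.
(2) The final state's coefficient on |0> equals -sqrt(2)*I/2.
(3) The expectation value of Z is 0.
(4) The expectation value of X is -1.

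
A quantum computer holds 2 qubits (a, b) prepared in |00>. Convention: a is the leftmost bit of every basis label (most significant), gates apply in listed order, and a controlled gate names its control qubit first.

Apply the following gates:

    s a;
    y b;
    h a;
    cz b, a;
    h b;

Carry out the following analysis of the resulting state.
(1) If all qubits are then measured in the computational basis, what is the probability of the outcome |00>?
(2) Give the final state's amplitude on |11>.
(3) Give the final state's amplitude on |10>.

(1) Outcome |00> occurs with probability 1/4.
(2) |11> carries amplitude I/2 in the final state.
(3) The amplitude on |10> is -I/2.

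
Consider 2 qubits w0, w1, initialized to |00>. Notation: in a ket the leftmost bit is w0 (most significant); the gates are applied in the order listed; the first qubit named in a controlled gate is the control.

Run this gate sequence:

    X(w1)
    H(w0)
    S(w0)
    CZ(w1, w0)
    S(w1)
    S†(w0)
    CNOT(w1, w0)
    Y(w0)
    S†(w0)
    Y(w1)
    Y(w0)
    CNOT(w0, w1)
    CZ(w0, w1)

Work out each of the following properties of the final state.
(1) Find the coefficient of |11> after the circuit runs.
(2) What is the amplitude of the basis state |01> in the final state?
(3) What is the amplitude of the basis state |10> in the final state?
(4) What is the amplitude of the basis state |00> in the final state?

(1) |11> carries amplitude -sqrt(2)/2 in the final state.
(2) The final state's coefficient on |01> equals 0.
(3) |10> carries amplitude 0 in the final state.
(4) The amplitude on |00> is sqrt(2)*I/2.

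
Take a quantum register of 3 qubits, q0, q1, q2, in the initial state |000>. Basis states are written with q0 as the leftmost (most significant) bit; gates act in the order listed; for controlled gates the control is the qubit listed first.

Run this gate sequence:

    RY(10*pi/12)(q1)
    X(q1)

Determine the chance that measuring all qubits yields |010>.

Outcome |010> occurs with probability 1/2 - sqrt(3)/4.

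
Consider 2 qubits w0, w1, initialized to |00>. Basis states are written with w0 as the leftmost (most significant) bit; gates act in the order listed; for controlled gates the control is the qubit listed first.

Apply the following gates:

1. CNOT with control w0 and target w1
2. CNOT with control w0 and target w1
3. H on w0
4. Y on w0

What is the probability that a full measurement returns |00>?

Outcome |00> occurs with probability 1/2.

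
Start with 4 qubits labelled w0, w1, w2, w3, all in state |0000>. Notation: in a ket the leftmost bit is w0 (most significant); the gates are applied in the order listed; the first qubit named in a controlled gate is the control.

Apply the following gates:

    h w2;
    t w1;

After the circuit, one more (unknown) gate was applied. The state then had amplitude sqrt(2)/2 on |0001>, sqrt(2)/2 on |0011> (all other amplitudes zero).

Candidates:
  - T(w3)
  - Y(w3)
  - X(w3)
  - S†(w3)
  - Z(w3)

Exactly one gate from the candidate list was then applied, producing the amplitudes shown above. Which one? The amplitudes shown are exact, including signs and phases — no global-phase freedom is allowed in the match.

The unique candidate consistent with the amplitudes is X(w3).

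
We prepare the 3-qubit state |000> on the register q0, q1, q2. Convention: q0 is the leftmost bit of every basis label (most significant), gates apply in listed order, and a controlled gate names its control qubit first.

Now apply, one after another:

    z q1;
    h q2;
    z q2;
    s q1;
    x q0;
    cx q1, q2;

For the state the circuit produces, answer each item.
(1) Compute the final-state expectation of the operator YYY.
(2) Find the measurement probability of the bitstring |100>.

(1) The expectation value of YYY is 0.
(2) A full measurement returns |100> with probability 1/2.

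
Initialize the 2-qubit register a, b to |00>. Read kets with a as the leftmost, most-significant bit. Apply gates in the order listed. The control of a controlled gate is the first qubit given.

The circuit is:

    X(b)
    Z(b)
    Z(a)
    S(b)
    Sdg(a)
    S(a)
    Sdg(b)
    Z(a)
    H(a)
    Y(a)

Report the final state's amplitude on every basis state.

The resulting statevector has amplitude 0 on |00>, sqrt(2)*I/2 on |01>, 0 on |10>, -sqrt(2)*I/2 on |11>. Key observation: gates 3-8 undo each other exactly, leaving only the rest of the circuit to track.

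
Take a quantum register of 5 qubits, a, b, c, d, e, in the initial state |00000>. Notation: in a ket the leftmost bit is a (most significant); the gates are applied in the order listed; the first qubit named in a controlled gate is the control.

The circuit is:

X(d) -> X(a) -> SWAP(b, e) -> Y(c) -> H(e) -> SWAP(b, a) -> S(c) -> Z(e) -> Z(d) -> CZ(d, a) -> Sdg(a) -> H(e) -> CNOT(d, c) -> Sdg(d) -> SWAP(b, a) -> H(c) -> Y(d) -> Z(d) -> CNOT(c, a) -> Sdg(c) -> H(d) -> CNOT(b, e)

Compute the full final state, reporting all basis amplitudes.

The resulting statevector has amplitude I/2 on |00101>, I/2 on |00111>, -1/2 on |10001>, -1/2 on |10011>, and 0 on every other basis state.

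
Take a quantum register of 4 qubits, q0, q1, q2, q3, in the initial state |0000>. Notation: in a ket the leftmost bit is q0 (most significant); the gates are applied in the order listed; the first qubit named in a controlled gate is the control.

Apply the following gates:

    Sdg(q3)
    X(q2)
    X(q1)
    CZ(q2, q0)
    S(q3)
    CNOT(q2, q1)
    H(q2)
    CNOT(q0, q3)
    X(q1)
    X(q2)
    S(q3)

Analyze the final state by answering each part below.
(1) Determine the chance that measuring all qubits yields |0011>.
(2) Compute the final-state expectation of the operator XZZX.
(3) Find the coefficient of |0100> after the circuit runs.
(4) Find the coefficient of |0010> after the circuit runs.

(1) Outcome |0011> occurs with probability 0.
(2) In the final state, XZZX has expectation 0.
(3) |0100> carries amplitude -sqrt(2)/2 in the final state.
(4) The final state's coefficient on |0010> equals 0.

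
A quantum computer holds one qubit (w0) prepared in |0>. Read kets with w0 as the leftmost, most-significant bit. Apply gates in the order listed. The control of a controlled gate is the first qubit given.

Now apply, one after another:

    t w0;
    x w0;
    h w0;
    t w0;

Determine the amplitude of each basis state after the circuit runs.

After the circuit, the state carries amplitude sqrt(2)/2 on |0>, -sqrt(2)*exp(I*pi/4)/2 on |1>.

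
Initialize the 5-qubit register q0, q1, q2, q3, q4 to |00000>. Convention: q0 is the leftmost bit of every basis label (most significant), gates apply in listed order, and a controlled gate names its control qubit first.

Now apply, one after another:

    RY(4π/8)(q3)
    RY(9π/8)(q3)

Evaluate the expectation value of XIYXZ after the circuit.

The expectation value of XIYXZ is 0.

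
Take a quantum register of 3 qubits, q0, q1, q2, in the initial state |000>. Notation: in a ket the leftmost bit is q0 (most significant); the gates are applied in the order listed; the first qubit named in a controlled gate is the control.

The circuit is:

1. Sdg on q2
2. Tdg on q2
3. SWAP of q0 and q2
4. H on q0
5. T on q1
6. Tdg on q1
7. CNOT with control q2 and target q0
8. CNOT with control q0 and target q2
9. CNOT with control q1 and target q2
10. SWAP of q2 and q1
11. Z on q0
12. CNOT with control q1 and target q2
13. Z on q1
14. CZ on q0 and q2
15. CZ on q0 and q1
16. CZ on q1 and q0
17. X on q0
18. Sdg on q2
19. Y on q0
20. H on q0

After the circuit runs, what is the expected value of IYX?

The observable IYX averages to 0.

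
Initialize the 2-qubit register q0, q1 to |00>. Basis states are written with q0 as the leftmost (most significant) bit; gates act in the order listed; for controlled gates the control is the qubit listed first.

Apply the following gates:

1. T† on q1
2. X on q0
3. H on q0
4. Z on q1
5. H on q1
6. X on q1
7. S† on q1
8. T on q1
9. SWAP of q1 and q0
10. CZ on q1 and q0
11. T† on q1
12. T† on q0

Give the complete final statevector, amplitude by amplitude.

After the circuit, the state carries amplitude 1/2 on |00>, exp(3*I*pi/4)/2 on |01>, -I/2 on |10>, -exp(I*pi/4)/2 on |11>.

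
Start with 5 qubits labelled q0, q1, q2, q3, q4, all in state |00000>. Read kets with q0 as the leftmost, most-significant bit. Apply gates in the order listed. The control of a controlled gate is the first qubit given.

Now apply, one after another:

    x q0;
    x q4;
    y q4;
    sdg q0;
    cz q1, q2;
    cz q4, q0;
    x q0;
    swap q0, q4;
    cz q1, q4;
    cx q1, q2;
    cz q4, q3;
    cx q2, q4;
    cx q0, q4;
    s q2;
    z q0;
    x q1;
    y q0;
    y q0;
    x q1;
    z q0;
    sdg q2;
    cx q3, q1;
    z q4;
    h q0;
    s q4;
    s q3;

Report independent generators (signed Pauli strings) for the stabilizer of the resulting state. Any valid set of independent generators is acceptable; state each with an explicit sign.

The stabilizer group can be generated by +XIIII, +IZIII, +IIZII, +IIIZI, +IIIIZ, among other valid generating sets. Key observation: steps 14-21 multiply out to the identity, so the circuit reduces to the remaining gates.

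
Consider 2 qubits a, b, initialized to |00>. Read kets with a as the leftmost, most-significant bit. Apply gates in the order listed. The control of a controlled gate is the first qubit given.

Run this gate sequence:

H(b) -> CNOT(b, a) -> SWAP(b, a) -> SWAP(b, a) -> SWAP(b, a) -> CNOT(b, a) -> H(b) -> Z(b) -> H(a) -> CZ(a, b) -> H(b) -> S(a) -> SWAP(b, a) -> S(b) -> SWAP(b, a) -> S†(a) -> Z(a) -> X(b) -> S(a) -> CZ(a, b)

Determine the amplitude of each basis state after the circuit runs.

The final amplitudes are 1/2 on |00>, 1/2 on |01>, 1/2 on |10>, -1/2 on |11>. Key observation: gates 3-4 undo each other exactly, leaving only the rest of the circuit to track.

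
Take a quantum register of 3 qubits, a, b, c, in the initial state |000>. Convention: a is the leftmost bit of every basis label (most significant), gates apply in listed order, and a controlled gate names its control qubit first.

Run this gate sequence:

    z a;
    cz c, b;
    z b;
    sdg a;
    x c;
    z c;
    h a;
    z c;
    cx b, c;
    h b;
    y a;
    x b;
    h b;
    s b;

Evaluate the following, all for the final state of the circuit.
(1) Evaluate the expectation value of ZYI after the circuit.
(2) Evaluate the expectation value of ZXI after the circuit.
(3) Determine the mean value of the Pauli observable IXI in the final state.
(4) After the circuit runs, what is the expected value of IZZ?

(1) The observable ZYI averages to 0.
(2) In the final state, ZXI has expectation 0.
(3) The expectation value of IXI is 0.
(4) The observable IZZ averages to -1.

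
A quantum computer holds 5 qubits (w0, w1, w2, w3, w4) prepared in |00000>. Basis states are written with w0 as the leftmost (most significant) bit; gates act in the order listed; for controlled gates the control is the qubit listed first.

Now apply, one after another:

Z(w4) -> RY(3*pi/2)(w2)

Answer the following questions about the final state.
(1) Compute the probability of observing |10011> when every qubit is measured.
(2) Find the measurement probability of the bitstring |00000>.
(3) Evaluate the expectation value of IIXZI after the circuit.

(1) The probability of measuring |10011> is 0.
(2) A full measurement returns |00000> with probability 1/2.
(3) In the final state, IIXZI has expectation -1.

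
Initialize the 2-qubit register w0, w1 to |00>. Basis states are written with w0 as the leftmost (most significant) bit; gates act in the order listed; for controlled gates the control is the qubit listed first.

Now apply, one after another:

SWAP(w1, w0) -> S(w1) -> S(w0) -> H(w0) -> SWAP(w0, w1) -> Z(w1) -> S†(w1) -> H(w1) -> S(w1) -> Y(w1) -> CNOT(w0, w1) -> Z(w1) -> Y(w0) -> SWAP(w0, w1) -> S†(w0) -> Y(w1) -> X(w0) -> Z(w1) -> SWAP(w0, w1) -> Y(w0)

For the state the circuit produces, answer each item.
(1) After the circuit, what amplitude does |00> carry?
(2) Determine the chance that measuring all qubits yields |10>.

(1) The final state's coefficient on |00> equals 0.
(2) The probability of measuring |10> is 1/2.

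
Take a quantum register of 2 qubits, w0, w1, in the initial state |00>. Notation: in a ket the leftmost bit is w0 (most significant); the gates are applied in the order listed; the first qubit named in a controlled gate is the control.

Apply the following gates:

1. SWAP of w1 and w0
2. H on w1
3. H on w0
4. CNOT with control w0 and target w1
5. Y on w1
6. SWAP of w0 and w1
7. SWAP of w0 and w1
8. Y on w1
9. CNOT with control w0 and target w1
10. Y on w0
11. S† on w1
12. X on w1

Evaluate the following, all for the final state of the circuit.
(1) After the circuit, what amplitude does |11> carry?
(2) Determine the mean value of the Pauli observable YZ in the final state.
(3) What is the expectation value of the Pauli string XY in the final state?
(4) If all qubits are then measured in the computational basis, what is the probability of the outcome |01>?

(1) The amplitude on |11> is I/2.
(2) The observable YZ averages to 0.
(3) In the final state, XY has expectation -1.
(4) Outcome |01> occurs with probability 1/4.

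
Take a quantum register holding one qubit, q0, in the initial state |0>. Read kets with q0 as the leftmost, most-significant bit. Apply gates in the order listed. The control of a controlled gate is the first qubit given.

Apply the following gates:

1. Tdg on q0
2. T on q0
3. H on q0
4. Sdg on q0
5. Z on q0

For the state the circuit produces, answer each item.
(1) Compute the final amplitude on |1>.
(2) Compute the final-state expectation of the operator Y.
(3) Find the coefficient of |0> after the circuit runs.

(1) |1> carries amplitude sqrt(2)*I/2 in the final state.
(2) The observable Y averages to 1.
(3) The amplitude on |0> is sqrt(2)/2.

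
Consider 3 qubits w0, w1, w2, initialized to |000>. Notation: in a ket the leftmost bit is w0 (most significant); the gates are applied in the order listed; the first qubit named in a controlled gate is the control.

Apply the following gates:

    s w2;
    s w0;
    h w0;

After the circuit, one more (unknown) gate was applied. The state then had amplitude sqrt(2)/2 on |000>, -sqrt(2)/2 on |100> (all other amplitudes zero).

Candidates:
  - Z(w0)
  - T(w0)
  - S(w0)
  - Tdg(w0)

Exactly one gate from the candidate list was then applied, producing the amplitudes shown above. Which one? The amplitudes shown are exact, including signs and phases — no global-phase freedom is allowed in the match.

It was Z(w0) that produced the state shown.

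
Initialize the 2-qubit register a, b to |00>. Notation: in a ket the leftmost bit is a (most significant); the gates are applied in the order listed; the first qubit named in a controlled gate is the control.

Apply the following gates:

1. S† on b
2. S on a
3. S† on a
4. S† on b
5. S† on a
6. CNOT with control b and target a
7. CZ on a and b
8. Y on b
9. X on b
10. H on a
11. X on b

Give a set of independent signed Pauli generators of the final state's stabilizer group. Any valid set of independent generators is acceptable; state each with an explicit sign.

The final state is stabilized by the group generated by +XI, -IZ; other independent generating sets are equally valid.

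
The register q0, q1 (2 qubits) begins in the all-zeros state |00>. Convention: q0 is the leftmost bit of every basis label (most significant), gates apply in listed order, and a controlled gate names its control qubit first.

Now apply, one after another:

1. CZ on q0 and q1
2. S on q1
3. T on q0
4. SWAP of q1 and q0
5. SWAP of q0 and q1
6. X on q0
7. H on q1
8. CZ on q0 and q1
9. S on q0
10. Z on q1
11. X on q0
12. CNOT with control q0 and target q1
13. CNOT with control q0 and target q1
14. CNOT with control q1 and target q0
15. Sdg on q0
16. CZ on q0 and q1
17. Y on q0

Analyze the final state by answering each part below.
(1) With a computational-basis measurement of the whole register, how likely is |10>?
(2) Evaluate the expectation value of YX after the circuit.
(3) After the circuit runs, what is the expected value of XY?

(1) A full measurement returns |10> with probability 1/2.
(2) The observable YX averages to 1.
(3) In the final state, XY has expectation -1.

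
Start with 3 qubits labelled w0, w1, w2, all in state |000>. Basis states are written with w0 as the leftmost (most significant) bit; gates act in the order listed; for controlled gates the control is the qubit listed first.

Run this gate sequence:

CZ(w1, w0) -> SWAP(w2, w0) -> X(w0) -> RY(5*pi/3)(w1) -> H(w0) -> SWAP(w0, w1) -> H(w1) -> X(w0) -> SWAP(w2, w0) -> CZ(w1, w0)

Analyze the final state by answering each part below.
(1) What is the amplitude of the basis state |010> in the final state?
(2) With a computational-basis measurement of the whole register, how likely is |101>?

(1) The final state's coefficient on |010> equals 1/2.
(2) A full measurement returns |101> with probability 0.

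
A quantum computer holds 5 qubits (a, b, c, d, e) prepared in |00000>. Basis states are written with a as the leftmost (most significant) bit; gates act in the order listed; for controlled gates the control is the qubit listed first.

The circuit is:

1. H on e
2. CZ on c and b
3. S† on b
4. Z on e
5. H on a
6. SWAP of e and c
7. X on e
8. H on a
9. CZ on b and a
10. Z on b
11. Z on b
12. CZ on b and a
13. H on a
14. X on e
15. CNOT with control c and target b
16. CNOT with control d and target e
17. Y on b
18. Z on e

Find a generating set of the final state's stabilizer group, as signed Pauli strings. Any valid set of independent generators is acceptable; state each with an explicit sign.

The stabilizer group can be generated by +XIIII, +IXXII, -IZZII, +IIIZI, +IIIIZ, among other valid generating sets. Key observation: the block from step 7 through step 14 cancels to the identity and can be dropped.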